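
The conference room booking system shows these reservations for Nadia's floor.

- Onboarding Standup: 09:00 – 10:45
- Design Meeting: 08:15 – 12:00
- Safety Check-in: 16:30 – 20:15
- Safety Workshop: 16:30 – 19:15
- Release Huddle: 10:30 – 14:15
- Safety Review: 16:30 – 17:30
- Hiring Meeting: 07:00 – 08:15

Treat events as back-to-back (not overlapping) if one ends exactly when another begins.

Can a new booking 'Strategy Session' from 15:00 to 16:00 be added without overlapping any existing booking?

Yes — the slot is free

Hiring Meeting: ends 08:15 at or before Strategy Session starts 15:00 → clear.
Design Meeting: ends 12:00 at or before Strategy Session starts 15:00 → clear.
Onboarding Standup: ends 10:45 at or before Strategy Session starts 15:00 → clear.
Release Huddle: ends 14:15 at or before Strategy Session starts 15:00 → clear.
Safety Review: starts 16:30 at or after Strategy Session ends 16:00 → clear.
Safety Check-in: starts 16:30 at or after Strategy Session ends 16:00 → clear.
Safety Workshop: starts 16:30 at or after Strategy Session ends 16:00 → clear.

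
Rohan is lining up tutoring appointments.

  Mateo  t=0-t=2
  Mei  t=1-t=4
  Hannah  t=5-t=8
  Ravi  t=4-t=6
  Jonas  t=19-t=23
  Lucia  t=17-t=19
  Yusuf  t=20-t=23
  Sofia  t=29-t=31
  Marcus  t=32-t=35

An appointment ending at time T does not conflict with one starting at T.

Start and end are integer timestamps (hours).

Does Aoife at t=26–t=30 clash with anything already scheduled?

Mateo: ends t=2 at or before Aoife starts t=26 → clear.
Mei: ends t=4 at or before Aoife starts t=26 → clear.
Ravi: ends t=6 at or before Aoife starts t=26 → clear.
Hannah: ends t=8 at or before Aoife starts t=26 → clear.
Lucia: ends t=19 at or before Aoife starts t=26 → clear.
Jonas: ends t=23 at or before Aoife starts t=26 → clear.
Yusuf: ends t=23 at or before Aoife starts t=26 → clear.
Sofia: starts t=29 before Aoife ends t=30, and ends t=31 after Aoife starts t=26 → overlap.
Marcus: starts t=32 at or after Aoife ends t=30 → clear.
Aoife overlaps Sofia.

Yes — it overlaps Sofia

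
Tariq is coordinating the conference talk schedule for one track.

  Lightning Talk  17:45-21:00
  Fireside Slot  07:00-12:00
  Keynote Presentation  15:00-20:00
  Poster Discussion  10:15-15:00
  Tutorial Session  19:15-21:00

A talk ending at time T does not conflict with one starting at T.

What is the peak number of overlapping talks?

3

Walk through starts and ends in time order (an end at T is processed before a start at T):
07:00 start Fireside Slot → 1
10:15 start Poster Discussion → 2
12:00 end Fireside Slot → 1
15:00 end Poster Discussion → 0
15:00 start Keynote Presentation → 1
17:45 start Lightning Talk → 2
19:15 start Tutorial Session → 3
20:00 end Keynote Presentation → 2
21:00 end Lightning Talk → 1
21:00 end Tutorial Session → 0
Peak is 3, at 19:15 (Keynote Presentation, Lightning Talk, Tutorial Session).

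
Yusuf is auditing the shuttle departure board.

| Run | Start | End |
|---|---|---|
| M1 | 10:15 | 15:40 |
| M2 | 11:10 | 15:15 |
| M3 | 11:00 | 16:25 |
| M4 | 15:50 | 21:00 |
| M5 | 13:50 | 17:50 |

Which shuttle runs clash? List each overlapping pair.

Check each pair: they overlap iff neither finishes before the other starts.
Sorted by start: M1, M3, M2, M5, M4.
M3 starts before M1 ends → M1 and M3 overlap.
M2 starts before M1 ends → M1 and M2 overlap.
M5 starts before M1 ends → M1 and M5 overlap.
M4 starts after M1 ends.
M2 starts before M3 ends → M3 and M2 overlap.
M5 starts before M3 ends → M3 and M5 overlap.
M4 starts before M3 ends → M3 and M4 overlap.
M5 starts before M2 ends → M2 and M5 overlap.
M4 starts after M2 ends.
M4 starts before M5 ends → M5 and M4 overlap.

M1 & M2, M1 & M3, M1 & M5, M2 & M3, M2 & M5, M3 & M4, M3 & M5, M4 & M5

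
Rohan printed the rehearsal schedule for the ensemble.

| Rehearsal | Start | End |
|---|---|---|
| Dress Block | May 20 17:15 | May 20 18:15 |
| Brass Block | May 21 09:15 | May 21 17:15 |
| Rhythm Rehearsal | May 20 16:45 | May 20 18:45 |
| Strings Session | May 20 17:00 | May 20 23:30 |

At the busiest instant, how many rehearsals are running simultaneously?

3

Walk through starts and ends in time order (an end at T is processed before a start at T):
May 20 16:45 start Rhythm Rehearsal → 1
May 20 17:00 start Strings Session → 2
May 20 17:15 start Dress Block → 3
May 20 18:15 end Dress Block → 2
May 20 18:45 end Rhythm Rehearsal → 1
May 20 23:30 end Strings Session → 0
May 21 09:15 start Brass Block → 1
May 21 17:15 end Brass Block → 0
Peak is 3, at May 20 17:15 (Dress Block, Rhythm Rehearsal, Strings Session).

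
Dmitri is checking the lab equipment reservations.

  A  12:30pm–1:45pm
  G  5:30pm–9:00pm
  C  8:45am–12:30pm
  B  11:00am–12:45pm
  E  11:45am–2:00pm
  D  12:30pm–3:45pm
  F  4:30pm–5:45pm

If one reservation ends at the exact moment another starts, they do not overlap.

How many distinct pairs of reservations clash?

Check each pair: they overlap iff neither finishes before the other starts.
Sorted by start: C, B, E, A, D, F, G.
B starts before C ends → C and B overlap.
E starts before C ends → C and E overlap.
A starts exactly when C ends (back-to-back, no overlap); C is clear from here.
E starts before B ends → B and E overlap.
A starts before B ends → B and A overlap.
D starts before B ends → B and D overlap.
F starts after B ends; B is clear from here.
A starts before E ends → E and A overlap.
D starts before E ends → E and D overlap.
F starts after E ends; E is clear from here.
D starts before A ends → A and D overlap.
F starts after A ends; A is clear from here.
F starts after D ends; D is clear from here.
G starts before F ends → F and G overlap.
Overlapping pairs: A & B, A & D, A & E, B & C, B & D, B & E, C & E, D & E, F & G — 9 in total.

9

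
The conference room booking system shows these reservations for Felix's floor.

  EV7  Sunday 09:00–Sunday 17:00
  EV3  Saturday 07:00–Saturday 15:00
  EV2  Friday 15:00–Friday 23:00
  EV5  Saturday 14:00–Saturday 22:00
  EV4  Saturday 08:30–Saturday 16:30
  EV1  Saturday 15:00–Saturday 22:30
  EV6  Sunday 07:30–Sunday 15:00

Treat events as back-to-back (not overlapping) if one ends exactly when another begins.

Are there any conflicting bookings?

Sorted by start: EV2, EV3, EV4, EV5, EV1, EV6, EV7.
EV3 starts after EV2 ends, so EV2 has no further overlaps.
EV4 starts before EV3 ends → EV3 and EV4 overlap.
That's a conflict, so the schedule is not conflict-free.

Yes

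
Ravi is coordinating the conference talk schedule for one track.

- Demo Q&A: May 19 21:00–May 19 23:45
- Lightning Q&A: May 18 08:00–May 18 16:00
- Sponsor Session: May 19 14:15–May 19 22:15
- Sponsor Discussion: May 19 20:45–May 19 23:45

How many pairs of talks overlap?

3

Sorted by start: Lightning Q&A, Sponsor Session, Sponsor Discussion, Demo Q&A.
Sponsor Session starts after Lightning Q&A ends, so Lightning Q&A has no further overlaps.
Sponsor Discussion starts before Sponsor Session ends → Sponsor Session and Sponsor Discussion overlap.
Demo Q&A starts before Sponsor Session ends → Sponsor Session and Demo Q&A overlap.
Demo Q&A starts before Sponsor Discussion ends → Sponsor Discussion and Demo Q&A overlap.
Overlapping pairs: Demo Q&A & Sponsor Discussion, Demo Q&A & Sponsor Session, Sponsor Discussion & Sponsor Session — 3 in total.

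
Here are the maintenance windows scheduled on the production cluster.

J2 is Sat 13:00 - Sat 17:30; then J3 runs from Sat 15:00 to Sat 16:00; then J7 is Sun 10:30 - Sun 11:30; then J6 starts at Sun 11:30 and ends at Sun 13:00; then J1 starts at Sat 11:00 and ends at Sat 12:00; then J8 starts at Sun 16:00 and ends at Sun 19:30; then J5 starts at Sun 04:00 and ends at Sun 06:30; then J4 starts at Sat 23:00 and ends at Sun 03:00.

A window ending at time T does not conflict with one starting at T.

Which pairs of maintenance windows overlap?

Check each pair: they overlap iff neither finishes before the other starts.
Sorted by start: J1, J2, J3, J4, J5, J7, J6, J8.
J2 starts after J1 ends; J1 is clear from here.
J3 starts before J2 ends → J2 and J3 overlap.
J4 starts after J2 ends; J2 is clear from here.
J4 starts after J3 ends; J3 is clear from here.
J5 starts after J4 ends; J4 is clear from here.
J7 starts after J5 ends; J5 is clear from here.
J6 starts exactly when J7 ends (back-to-back, no overlap); J7 is clear from here.
J8 starts after J6 ends.

J2 & J3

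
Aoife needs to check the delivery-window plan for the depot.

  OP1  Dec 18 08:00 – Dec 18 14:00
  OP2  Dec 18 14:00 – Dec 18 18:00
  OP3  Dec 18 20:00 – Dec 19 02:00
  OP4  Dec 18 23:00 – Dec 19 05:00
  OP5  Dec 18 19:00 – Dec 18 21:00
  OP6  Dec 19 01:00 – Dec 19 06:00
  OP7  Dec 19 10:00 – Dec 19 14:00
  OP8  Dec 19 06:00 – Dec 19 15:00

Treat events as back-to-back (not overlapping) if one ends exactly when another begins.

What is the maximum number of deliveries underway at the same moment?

Walk through starts and ends in time order (an end at T is processed before a start at T):
Dec 18 08:00 start OP1 → 1
Dec 18 14:00 end OP1 → 0
Dec 18 14:00 start OP2 → 1
Dec 18 18:00 end OP2 → 0
Dec 18 19:00 start OP5 → 1
Dec 18 20:00 start OP3 → 2
Dec 18 21:00 end OP5 → 1
Dec 18 23:00 start OP4 → 2
Dec 19 01:00 start OP6 → 3
Dec 19 02:00 end OP3 → 2
Dec 19 05:00 end OP4 → 1
Dec 19 06:00 end OP6 → 0
Dec 19 06:00 start OP8 → 1
Dec 19 10:00 start OP7 → 2
Dec 19 14:00 end OP7 → 1
Dec 19 15:00 end OP8 → 0
Peak is 3, at Dec 19 01:00 (OP3, OP4, OP6).

3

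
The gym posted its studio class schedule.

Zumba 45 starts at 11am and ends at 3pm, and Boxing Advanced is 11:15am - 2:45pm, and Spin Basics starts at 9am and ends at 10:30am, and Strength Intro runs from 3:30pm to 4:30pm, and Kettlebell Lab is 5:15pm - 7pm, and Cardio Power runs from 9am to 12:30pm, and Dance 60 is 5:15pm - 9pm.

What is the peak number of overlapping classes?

Sweep the timeline, counting +1 at each start and −1 at each end (ends before starts at a tie):
9am start Cardio Power → 1
9am start Spin Basics → 2
10:30am end Spin Basics → 1
11am start Zumba 45 → 2
11:15am start Boxing Advanced → 3
12:30pm end Cardio Power → 2
2:45pm end Boxing Advanced → 1
3pm end Zumba 45 → 0
3:30pm start Strength Intro → 1
4:30pm end Strength Intro → 0
5:15pm start Dance 60 → 1
5:15pm start Kettlebell Lab → 2
7pm end Kettlebell Lab → 1
9pm end Dance 60 → 0
Peak is 3, at 11:15am (Boxing Advanced, Cardio Power, Zumba 45).

3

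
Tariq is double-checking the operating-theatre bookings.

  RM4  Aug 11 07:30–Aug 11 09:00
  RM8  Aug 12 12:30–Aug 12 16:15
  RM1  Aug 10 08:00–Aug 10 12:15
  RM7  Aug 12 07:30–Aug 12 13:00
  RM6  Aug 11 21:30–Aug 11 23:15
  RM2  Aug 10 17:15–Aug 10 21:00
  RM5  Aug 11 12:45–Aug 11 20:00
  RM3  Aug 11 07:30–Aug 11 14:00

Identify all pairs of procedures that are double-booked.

RM3 & RM4, RM3 & RM5, RM7 & RM8

Sorted by start: RM1, RM2, RM3, RM4, RM5, RM6, RM7, RM8.
RM2 starts after RM1 ends, so RM1 has no further overlaps.
RM3 starts after RM2 ends, so RM2 has no further overlaps.
RM4 starts before RM3 ends → RM3 and RM4 overlap.
RM5 starts before RM3 ends → RM3 and RM5 overlap.
RM6 starts after RM3 ends, so RM3 has no further overlaps.
RM5 starts after RM4 ends, so RM4 has no further overlaps.
RM6 starts after RM5 ends, so RM5 has no further overlaps.
RM7 starts after RM6 ends, so RM6 has no further overlaps.
RM8 starts before RM7 ends → RM7 and RM8 overlap.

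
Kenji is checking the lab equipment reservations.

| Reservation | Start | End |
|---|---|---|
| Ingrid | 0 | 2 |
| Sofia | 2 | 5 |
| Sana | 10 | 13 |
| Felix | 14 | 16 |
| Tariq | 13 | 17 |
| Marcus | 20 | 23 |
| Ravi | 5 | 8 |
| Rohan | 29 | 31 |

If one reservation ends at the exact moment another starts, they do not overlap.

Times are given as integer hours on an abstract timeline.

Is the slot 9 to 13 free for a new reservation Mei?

Ingrid: ends 2 at or before Mei starts 9 → clear.
Sofia: ends 5 at or before Mei starts 9 → clear.
Ravi: ends 8 at or before Mei starts 9 → clear.
Sana: starts 10 before Mei ends 13, and ends 13 after Mei starts 9 → overlap.
Tariq: starts 13 at or after Mei ends 13 → clear.
Felix: starts 14 at or after Mei ends 13 → clear.
Marcus: starts 20 at or after Mei ends 13 → clear.
Rohan: starts 29 at or after Mei ends 13 → clear.
Mei overlaps Sana.

No — it overlaps Sana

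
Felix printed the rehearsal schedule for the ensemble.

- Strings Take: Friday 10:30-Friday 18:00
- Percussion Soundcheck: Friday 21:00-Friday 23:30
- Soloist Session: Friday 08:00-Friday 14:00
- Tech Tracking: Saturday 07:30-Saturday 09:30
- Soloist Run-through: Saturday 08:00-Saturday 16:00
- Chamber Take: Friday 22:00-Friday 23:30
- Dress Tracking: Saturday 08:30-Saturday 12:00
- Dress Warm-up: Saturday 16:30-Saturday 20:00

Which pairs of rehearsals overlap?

Chamber Take & Percussion Soundcheck, Dress Tracking & Soloist Run-through, Dress Tracking & Tech Tracking, Soloist Run-through & Tech Tracking, Soloist Session & Strings Take

Sorted by start: Soloist Session, Strings Take, Percussion Soundcheck, Chamber Take, Tech Tracking, Soloist Run-through, Dress Tracking, Dress Warm-up.
Strings Take starts before Soloist Session ends → Soloist Session and Strings Take overlap.
Percussion Soundcheck starts after Soloist Session ends, so Soloist Session has no further overlaps.
Percussion Soundcheck starts after Strings Take ends, so Strings Take has no further overlaps.
Chamber Take starts before Percussion Soundcheck ends → Percussion Soundcheck and Chamber Take overlap.
Tech Tracking starts after Percussion Soundcheck ends, so Percussion Soundcheck has no further overlaps.
Tech Tracking starts after Chamber Take ends, so Chamber Take has no further overlaps.
Soloist Run-through starts before Tech Tracking ends → Tech Tracking and Soloist Run-through overlap.
Dress Tracking starts before Tech Tracking ends → Tech Tracking and Dress Tracking overlap.
Dress Warm-up starts after Tech Tracking ends.
Dress Tracking starts before Soloist Run-through ends → Soloist Run-through and Dress Tracking overlap.
Dress Warm-up starts after Soloist Run-through ends.
Dress Warm-up starts after Dress Tracking ends.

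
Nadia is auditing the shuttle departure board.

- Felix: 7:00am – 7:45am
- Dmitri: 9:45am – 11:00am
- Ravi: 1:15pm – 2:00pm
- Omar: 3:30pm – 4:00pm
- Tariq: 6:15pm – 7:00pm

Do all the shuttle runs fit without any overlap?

Two intervals overlap when each starts before the other ends.
Sorted by start: Felix, Dmitri, Ravi, Omar, Tariq.
Dmitri starts after Felix ends; Felix is clear from here.
Ravi starts after Dmitri ends; Dmitri is clear from here.
Omar starts after Ravi ends; Ravi is clear from here.
Tariq starts after Omar ends.
Every pair is clear; the schedule has no overlaps.

Yes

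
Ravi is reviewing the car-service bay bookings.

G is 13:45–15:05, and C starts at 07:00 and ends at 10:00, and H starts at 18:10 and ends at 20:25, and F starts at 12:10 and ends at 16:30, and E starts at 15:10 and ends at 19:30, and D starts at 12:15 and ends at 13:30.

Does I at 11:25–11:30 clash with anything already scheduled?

No — it doesn't clash with anything

C: ends 10:00 at or before I starts 11:25 → clear.
F: starts 12:10 at or after I ends 11:30 → clear.
D: starts 12:15 at or after I ends 11:30 → clear.
G: starts 13:45 at or after I ends 11:30 → clear.
E: starts 15:10 at or after I ends 11:30 → clear.
H: starts 18:10 at or after I ends 11:30 → clear.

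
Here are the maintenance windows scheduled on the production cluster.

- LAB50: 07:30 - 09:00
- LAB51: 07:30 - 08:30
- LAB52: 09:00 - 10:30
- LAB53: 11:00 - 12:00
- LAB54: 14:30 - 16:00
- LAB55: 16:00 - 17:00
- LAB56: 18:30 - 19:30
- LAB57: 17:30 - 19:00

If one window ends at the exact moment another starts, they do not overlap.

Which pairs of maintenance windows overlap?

Sorted by start: LAB50, LAB51, LAB52, LAB53, LAB54, LAB55, LAB57, LAB56.
LAB51 starts before LAB50 ends → LAB50 and LAB51 overlap.
LAB52 starts exactly when LAB50 ends (back-to-back, no overlap) — done with LAB50.
LAB52 starts after LAB51 ends — done with LAB51.
LAB53 starts after LAB52 ends — done with LAB52.
LAB54 starts after LAB53 ends — done with LAB53.
LAB55 starts exactly when LAB54 ends (back-to-back, no overlap) — done with LAB54.
LAB57 starts after LAB55 ends — done with LAB55.
LAB56 starts before LAB57 ends → LAB57 and LAB56 overlap.

LAB50 & LAB51, LAB56 & LAB57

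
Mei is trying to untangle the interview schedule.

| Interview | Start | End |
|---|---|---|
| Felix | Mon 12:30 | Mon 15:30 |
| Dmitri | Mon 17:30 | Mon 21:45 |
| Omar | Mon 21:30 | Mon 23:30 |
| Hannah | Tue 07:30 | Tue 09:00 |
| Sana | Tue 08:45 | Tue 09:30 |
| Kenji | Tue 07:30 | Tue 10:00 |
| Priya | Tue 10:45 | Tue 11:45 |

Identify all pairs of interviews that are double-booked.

Dmitri & Omar, Hannah & Kenji, Hannah & Sana, Kenji & Sana

Sorted by start: Felix, Dmitri, Omar, Hannah, Kenji, Sana, Priya.
Dmitri starts after Felix ends; Felix is clear from here.
Omar starts before Dmitri ends → Dmitri and Omar overlap.
Hannah starts after Dmitri ends; Dmitri is clear from here.
Hannah starts after Omar ends; Omar is clear from here.
Kenji starts before Hannah ends → Hannah and Kenji overlap.
Sana starts before Hannah ends → Hannah and Sana overlap.
Priya starts after Hannah ends.
Sana starts before Kenji ends → Kenji and Sana overlap.
Priya starts after Kenji ends.
Priya starts after Sana ends.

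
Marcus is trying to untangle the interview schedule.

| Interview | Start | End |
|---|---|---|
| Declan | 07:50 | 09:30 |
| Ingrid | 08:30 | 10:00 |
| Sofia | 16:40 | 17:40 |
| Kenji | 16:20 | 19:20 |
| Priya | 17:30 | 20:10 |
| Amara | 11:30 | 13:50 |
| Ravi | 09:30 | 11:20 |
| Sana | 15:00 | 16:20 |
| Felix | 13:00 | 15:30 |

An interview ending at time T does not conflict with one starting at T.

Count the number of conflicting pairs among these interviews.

Sorted by start: Declan, Ingrid, Ravi, Amara, Felix, Sana, Kenji, Sofia, Priya.
Ingrid starts before Declan ends → Declan and Ingrid overlap.
Ravi starts exactly when Declan ends (back-to-back, no overlap); Declan is clear from here.
Ravi starts before Ingrid ends → Ingrid and Ravi overlap.
Amara starts after Ingrid ends; Ingrid is clear from here.
Amara starts after Ravi ends; Ravi is clear from here.
Felix starts before Amara ends → Amara and Felix overlap.
Sana starts after Amara ends; Amara is clear from here.
Sana starts before Felix ends → Felix and Sana overlap.
Kenji starts after Felix ends; Felix is clear from here.
Kenji starts exactly when Sana ends (back-to-back, no overlap); Sana is clear from here.
Sofia starts before Kenji ends → Kenji and Sofia overlap.
Priya starts before Kenji ends → Kenji and Priya overlap.
Priya starts before Sofia ends → Sofia and Priya overlap.
Overlapping pairs: Amara & Felix, Declan & Ingrid, Felix & Sana, Ingrid & Ravi, Kenji & Priya, Kenji & Sofia, Priya & Sofia — 7 in total.

7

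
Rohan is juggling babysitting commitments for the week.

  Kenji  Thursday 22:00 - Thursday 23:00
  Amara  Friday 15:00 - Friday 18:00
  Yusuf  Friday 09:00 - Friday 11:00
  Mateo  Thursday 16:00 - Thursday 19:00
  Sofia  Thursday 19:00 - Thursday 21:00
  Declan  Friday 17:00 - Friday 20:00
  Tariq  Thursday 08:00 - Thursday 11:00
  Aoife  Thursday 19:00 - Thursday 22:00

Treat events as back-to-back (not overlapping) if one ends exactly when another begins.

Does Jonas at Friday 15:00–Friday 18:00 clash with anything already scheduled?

Yes — it overlaps Amara, Declan

Tariq: ends Thursday 11:00 at or before Jonas starts Friday 15:00 → clear.
Mateo: ends Thursday 19:00 at or before Jonas starts Friday 15:00 → clear.
Sofia: ends Thursday 21:00 at or before Jonas starts Friday 15:00 → clear.
Aoife: ends Thursday 22:00 at or before Jonas starts Friday 15:00 → clear.
Kenji: ends Thursday 23:00 at or before Jonas starts Friday 15:00 → clear.
Yusuf: ends Friday 11:00 at or before Jonas starts Friday 15:00 → clear.
Amara: starts Friday 15:00 before Jonas ends Friday 18:00, and ends Friday 18:00 after Jonas starts Friday 15:00 → overlap.
Declan: starts Friday 17:00 before Jonas ends Friday 18:00, and ends Friday 20:00 after Jonas starts Friday 15:00 → overlap.
Jonas overlaps Amara, Declan.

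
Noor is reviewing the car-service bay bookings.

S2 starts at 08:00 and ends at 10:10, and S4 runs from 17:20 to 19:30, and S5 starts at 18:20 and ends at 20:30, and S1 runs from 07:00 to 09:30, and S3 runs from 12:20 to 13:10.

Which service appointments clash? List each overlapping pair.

Sorted by start: S1, S2, S3, S4, S5.
S2 starts before S1 ends → S1 and S2 overlap.
S3 starts after S1 ends, so nothing later overlaps S1 either.
S3 starts after S2 ends, so nothing later overlaps S2 either.
S4 starts after S3 ends, so nothing later overlaps S3 either.
S5 starts before S4 ends → S4 and S5 overlap.

S1 & S2, S4 & S5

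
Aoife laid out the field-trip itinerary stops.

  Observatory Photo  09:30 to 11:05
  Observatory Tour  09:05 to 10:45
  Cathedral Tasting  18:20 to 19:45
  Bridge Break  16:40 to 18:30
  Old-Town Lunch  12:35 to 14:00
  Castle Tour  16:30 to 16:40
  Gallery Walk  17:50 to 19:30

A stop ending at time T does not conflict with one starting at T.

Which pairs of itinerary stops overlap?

Bridge Break & Cathedral Tasting, Bridge Break & Gallery Walk, Cathedral Tasting & Gallery Walk, Observatory Photo & Observatory Tour

Sorted by start: Observatory Tour, Observatory Photo, Old-Town Lunch, Castle Tour, Bridge Break, Gallery Walk, Cathedral Tasting.
Observatory Photo starts before Observatory Tour ends → Observatory Tour and Observatory Photo overlap.
Old-Town Lunch starts after Observatory Tour ends, so Observatory Tour has no further overlaps.
Old-Town Lunch starts after Observatory Photo ends, so Observatory Photo has no further overlaps.
Castle Tour starts after Old-Town Lunch ends, so Old-Town Lunch has no further overlaps.
Bridge Break starts exactly when Castle Tour ends (back-to-back, no overlap), so Castle Tour has no further overlaps.
Gallery Walk starts before Bridge Break ends → Bridge Break and Gallery Walk overlap.
Cathedral Tasting starts before Bridge Break ends → Bridge Break and Cathedral Tasting overlap.
Cathedral Tasting starts before Gallery Walk ends → Gallery Walk and Cathedral Tasting overlap.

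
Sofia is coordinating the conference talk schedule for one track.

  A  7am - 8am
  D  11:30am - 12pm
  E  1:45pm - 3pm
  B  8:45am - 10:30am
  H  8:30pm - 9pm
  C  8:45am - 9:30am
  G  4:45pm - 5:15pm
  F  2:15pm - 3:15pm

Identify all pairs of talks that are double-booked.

Two intervals overlap when each starts before the other ends.
Sorted by start: A, B, C, D, E, F, G, H.
B starts after A ends, so nothing later overlaps A either.
C starts before B ends → B and C overlap.
D starts after B ends, so nothing later overlaps B either.
D starts after C ends, so nothing later overlaps C either.
E starts after D ends, so nothing later overlaps D either.
F starts before E ends → E and F overlap.
G starts after E ends, so nothing later overlaps E either.
G starts after F ends, so nothing later overlaps F either.
H starts after G ends.

B & C, E & F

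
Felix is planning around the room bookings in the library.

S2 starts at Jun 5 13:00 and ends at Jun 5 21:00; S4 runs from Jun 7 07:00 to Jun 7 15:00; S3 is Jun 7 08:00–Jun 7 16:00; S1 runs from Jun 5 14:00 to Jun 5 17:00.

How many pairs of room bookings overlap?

2

Sorted by start: S2, S1, S4, S3.
S1 starts before S2 ends → S2 and S1 overlap.
S4 starts after S2 ends, so S2 has no further overlaps.
S4 starts after S1 ends, so S1 has no further overlaps.
S3 starts before S4 ends → S4 and S3 overlap.
Overlapping pairs: S1 & S2, S3 & S4 — 2 in total.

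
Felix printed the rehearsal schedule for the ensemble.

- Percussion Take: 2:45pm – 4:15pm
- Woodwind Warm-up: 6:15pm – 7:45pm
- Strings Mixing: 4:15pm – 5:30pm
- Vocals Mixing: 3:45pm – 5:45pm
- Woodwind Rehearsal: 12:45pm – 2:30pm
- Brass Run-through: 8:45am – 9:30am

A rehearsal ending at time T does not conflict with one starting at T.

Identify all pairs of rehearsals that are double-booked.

Check each pair: they overlap iff neither finishes before the other starts.
Sorted by start: Brass Run-through, Woodwind Rehearsal, Percussion Take, Vocals Mixing, Strings Mixing, Woodwind Warm-up.
Woodwind Rehearsal starts after Brass Run-through ends — done with Brass Run-through.
Percussion Take starts after Woodwind Rehearsal ends — done with Woodwind Rehearsal.
Vocals Mixing starts before Percussion Take ends → Percussion Take and Vocals Mixing overlap.
Strings Mixing starts exactly when Percussion Take ends (back-to-back, no overlap) — done with Percussion Take.
Strings Mixing starts before Vocals Mixing ends → Vocals Mixing and Strings Mixing overlap.
Woodwind Warm-up starts after Vocals Mixing ends.
Woodwind Warm-up starts after Strings Mixing ends.

Percussion Take & Vocals Mixing, Strings Mixing & Vocals Mixing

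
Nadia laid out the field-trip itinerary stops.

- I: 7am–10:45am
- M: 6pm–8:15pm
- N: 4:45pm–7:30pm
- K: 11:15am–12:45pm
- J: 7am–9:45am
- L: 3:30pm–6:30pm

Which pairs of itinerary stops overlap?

Two intervals overlap when each starts before the other ends.
Sorted by start: I, J, K, L, N, M.
J starts before I ends → I and J overlap.
K starts after I ends, so nothing later overlaps I either.
K starts after J ends, so nothing later overlaps J either.
L starts after K ends, so nothing later overlaps K either.
N starts before L ends → L and N overlap.
M starts before L ends → L and M overlap.
M starts before N ends → N and M overlap.

I & J, L & M, L & N, M & N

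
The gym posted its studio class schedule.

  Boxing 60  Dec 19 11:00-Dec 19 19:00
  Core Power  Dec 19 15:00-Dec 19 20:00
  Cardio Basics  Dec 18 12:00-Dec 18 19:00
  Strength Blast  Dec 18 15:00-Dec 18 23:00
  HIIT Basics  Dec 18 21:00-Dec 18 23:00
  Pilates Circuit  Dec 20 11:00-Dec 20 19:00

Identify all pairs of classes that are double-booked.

Sorted by start: Cardio Basics, Strength Blast, HIIT Basics, Boxing 60, Core Power, Pilates Circuit.
Strength Blast starts before Cardio Basics ends → Cardio Basics and Strength Blast overlap.
HIIT Basics starts after Cardio Basics ends; Cardio Basics is clear from here.
HIIT Basics starts before Strength Blast ends → Strength Blast and HIIT Basics overlap.
Boxing 60 starts after Strength Blast ends; Strength Blast is clear from here.
Boxing 60 starts after HIIT Basics ends; HIIT Basics is clear from here.
Core Power starts before Boxing 60 ends → Boxing 60 and Core Power overlap.
Pilates Circuit starts after Boxing 60 ends.
Pilates Circuit starts after Core Power ends.

Boxing 60 & Core Power, Cardio Basics & Strength Blast, HIIT Basics & Strength Blast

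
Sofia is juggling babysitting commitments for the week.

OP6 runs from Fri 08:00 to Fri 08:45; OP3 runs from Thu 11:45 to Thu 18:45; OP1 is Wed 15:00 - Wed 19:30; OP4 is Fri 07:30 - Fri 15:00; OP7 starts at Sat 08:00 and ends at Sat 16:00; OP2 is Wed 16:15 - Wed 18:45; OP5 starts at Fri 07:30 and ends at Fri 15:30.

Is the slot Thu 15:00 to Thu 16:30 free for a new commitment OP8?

No — it overlaps OP3

OP1: ends Wed 19:30 at or before OP8 starts Thu 15:00 → clear.
OP2: ends Wed 18:45 at or before OP8 starts Thu 15:00 → clear.
OP3: starts Thu 11:45 before OP8 ends Thu 16:30, and ends Thu 18:45 after OP8 starts Thu 15:00 → overlap.
OP4: starts Fri 07:30 at or after OP8 ends Thu 16:30 → clear.
OP5: starts Fri 07:30 at or after OP8 ends Thu 16:30 → clear.
OP6: starts Fri 08:00 at or after OP8 ends Thu 16:30 → clear.
OP7: starts Sat 08:00 at or after OP8 ends Thu 16:30 → clear.
OP8 overlaps OP3.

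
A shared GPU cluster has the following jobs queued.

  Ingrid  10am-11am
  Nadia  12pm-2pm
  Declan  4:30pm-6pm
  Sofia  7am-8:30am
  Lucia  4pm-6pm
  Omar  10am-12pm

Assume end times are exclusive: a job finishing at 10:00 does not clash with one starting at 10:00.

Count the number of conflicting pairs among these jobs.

Sorted by start: Sofia, Omar, Ingrid, Nadia, Lucia, Declan.
Omar starts after Sofia ends — done with Sofia.
Ingrid starts before Omar ends → Omar and Ingrid overlap.
Nadia starts exactly when Omar ends (back-to-back, no overlap) — done with Omar.
Nadia starts after Ingrid ends — done with Ingrid.
Lucia starts after Nadia ends — done with Nadia.
Declan starts before Lucia ends → Lucia and Declan overlap.
Overlapping pairs: Declan & Lucia, Ingrid & Omar — 2 in total.

2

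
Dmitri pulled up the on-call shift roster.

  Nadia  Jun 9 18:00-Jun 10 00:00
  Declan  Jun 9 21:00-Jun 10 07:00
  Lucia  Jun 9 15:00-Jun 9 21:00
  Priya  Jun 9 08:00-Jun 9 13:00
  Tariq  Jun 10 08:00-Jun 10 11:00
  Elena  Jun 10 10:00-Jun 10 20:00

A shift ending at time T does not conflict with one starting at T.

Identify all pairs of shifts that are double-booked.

Sorted by start: Priya, Lucia, Nadia, Declan, Tariq, Elena.
Lucia starts after Priya ends, so Priya has no further overlaps.
Nadia starts before Lucia ends → Lucia and Nadia overlap.
Declan starts exactly when Lucia ends (back-to-back, no overlap), so Lucia has no further overlaps.
Declan starts before Nadia ends → Nadia and Declan overlap.
Tariq starts after Nadia ends, so Nadia has no further overlaps.
Tariq starts after Declan ends, so Declan has no further overlaps.
Elena starts before Tariq ends → Tariq and Elena overlap.

Declan & Nadia, Elena & Tariq, Lucia & Nadia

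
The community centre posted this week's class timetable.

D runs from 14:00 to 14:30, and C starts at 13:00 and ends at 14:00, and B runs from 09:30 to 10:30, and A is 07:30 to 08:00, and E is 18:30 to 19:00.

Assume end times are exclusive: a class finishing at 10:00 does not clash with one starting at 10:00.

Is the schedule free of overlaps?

Yes

Sorted by start: A, B, C, D, E.
B starts after A ends; A is clear from here.
C starts after B ends; B is clear from here.
D starts exactly when C ends (back-to-back, no overlap); C is clear from here.
E starts after D ends.
Every pair is clear; the schedule has no overlaps.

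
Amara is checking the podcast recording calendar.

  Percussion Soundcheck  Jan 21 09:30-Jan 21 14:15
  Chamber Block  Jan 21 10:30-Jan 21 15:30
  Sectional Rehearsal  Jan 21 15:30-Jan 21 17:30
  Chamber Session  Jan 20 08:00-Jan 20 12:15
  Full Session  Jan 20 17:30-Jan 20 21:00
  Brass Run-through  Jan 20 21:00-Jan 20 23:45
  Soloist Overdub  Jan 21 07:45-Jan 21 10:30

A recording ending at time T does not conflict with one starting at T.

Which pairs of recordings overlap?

Chamber Block & Percussion Soundcheck, Percussion Soundcheck & Soloist Overdub

Sorted by start: Chamber Session, Full Session, Brass Run-through, Soloist Overdub, Percussion Soundcheck, Chamber Block, Sectional Rehearsal.
Full Session starts after Chamber Session ends, so nothing later overlaps Chamber Session either.
Brass Run-through starts exactly when Full Session ends (back-to-back, no overlap), so nothing later overlaps Full Session either.
Soloist Overdub starts after Brass Run-through ends, so nothing later overlaps Brass Run-through either.
Percussion Soundcheck starts before Soloist Overdub ends → Soloist Overdub and Percussion Soundcheck overlap.
Chamber Block starts exactly when Soloist Overdub ends (back-to-back, no overlap), so nothing later overlaps Soloist Overdub either.
Chamber Block starts before Percussion Soundcheck ends → Percussion Soundcheck and Chamber Block overlap.
Sectional Rehearsal starts after Percussion Soundcheck ends.
Sectional Rehearsal starts exactly when Chamber Block ends (back-to-back, no overlap).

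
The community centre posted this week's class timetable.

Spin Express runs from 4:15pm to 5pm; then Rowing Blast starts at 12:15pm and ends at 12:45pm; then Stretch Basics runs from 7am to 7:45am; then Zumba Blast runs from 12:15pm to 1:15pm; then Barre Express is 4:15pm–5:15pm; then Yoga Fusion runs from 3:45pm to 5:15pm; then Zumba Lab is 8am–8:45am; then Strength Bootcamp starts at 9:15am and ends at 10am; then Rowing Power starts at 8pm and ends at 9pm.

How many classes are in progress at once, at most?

3

Sweep the timeline, counting +1 at each start and −1 at each end (ends before starts at a tie):
7am start Stretch Basics → 1
7:45am end Stretch Basics → 0
8am start Zumba Lab → 1
8:45am end Zumba Lab → 0
9:15am start Strength Bootcamp → 1
10am end Strength Bootcamp → 0
12:15pm start Rowing Blast → 1
12:15pm start Zumba Blast → 2
12:45pm end Rowing Blast → 1
1:15pm end Zumba Blast → 0
3:45pm start Yoga Fusion → 1
4:15pm start Barre Express → 2
4:15pm start Spin Express → 3
5pm end Spin Express → 2
5:15pm end Barre Express → 1
5:15pm end Yoga Fusion → 0
8pm start Rowing Power → 1
9pm end Rowing Power → 0
Peak is 3, at 4:15pm (Barre Express, Spin Express, Yoga Fusion).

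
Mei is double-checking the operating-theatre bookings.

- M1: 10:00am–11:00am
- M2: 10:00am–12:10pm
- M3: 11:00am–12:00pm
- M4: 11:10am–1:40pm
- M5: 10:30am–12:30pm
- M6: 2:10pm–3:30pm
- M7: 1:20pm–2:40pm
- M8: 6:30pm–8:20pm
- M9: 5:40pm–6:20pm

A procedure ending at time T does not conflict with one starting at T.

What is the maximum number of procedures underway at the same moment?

Walk through starts and ends in time order (an end at T is processed before a start at T):
10:00am start M1 → 1
10:00am start M2 → 2
10:30am start M5 → 3
11:00am end M1 → 2
11:00am start M3 → 3
11:10am start M4 → 4
12:00pm end M3 → 3
12:10pm end M2 → 2
12:30pm end M5 → 1
1:20pm start M7 → 2
1:40pm end M4 → 1
2:10pm start M6 → 2
2:40pm end M7 → 1
3:30pm end M6 → 0
5:40pm start M9 → 1
6:20pm end M9 → 0
6:30pm start M8 → 1
8:20pm end M8 → 0
Peak is 4, at 11:10am (M2, M3, M4, M5).

4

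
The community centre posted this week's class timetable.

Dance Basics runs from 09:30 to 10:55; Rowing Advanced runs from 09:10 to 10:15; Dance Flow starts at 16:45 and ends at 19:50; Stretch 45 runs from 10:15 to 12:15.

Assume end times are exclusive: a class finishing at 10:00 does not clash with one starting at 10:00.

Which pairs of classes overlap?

Sorted by start: Rowing Advanced, Dance Basics, Stretch 45, Dance Flow.
Dance Basics starts before Rowing Advanced ends → Rowing Advanced and Dance Basics overlap.
Stretch 45 starts exactly when Rowing Advanced ends (back-to-back, no overlap), so Rowing Advanced has no further overlaps.
Stretch 45 starts before Dance Basics ends → Dance Basics and Stretch 45 overlap.
Dance Flow starts after Dance Basics ends.
Dance Flow starts after Stretch 45 ends.

Dance Basics & Rowing Advanced, Dance Basics & Stretch 45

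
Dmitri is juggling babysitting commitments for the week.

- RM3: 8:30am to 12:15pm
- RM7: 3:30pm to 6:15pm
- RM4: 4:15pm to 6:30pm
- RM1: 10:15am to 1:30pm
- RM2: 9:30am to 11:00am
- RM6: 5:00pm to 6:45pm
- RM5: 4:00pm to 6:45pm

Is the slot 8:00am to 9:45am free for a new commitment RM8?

RM3: starts 8:30am before RM8 ends 9:45am, and ends 12:15pm after RM8 starts 8:00am → overlap.
RM2: starts 9:30am before RM8 ends 9:45am, and ends 11:00am after RM8 starts 8:00am → overlap.
RM1: starts 10:15am at or after RM8 ends 9:45am → clear.
RM7: starts 3:30pm at or after RM8 ends 9:45am → clear.
RM5: starts 4:00pm at or after RM8 ends 9:45am → clear.
RM4: starts 4:15pm at or after RM8 ends 9:45am → clear.
RM6: starts 5:00pm at or after RM8 ends 9:45am → clear.
RM8 overlaps RM2, RM3.

No — it overlaps RM2, RM3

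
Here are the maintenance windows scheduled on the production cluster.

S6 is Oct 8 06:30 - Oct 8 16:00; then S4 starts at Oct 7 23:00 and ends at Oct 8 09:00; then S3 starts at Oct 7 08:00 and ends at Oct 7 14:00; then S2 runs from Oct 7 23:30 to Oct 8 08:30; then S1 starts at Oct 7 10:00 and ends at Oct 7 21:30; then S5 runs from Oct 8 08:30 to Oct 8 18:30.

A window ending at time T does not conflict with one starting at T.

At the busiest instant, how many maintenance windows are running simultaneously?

3

Walk through starts and ends in time order (an end at T is processed before a start at T):
Oct 7 08:00 start S3 → 1
Oct 7 10:00 start S1 → 2
Oct 7 14:00 end S3 → 1
Oct 7 21:30 end S1 → 0
Oct 7 23:00 start S4 → 1
Oct 7 23:30 start S2 → 2
Oct 8 06:30 start S6 → 3
Oct 8 08:30 end S2 → 2
Oct 8 08:30 start S5 → 3
Oct 8 09:00 end S4 → 2
Oct 8 16:00 end S6 → 1
Oct 8 18:30 end S5 → 0
Peak is 3, at Oct 8 06:30 (S2, S4, S6).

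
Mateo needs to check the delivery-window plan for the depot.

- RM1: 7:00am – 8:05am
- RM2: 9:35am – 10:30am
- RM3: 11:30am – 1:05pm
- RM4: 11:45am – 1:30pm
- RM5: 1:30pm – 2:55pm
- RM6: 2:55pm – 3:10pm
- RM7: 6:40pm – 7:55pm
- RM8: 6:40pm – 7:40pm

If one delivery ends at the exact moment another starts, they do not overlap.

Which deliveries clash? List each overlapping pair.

Two intervals overlap when each starts before the other ends.
Sorted by start: RM1, RM2, RM3, RM4, RM5, RM6, RM7, RM8.
RM2 starts after RM1 ends; RM1 is clear from here.
RM3 starts after RM2 ends; RM2 is clear from here.
RM4 starts before RM3 ends → RM3 and RM4 overlap.
RM5 starts after RM3 ends; RM3 is clear from here.
RM5 starts exactly when RM4 ends (back-to-back, no overlap); RM4 is clear from here.
RM6 starts exactly when RM5 ends (back-to-back, no overlap); RM5 is clear from here.
RM7 starts after RM6 ends; RM6 is clear from here.
RM8 starts before RM7 ends → RM7 and RM8 overlap.

RM3 & RM4, RM7 & RM8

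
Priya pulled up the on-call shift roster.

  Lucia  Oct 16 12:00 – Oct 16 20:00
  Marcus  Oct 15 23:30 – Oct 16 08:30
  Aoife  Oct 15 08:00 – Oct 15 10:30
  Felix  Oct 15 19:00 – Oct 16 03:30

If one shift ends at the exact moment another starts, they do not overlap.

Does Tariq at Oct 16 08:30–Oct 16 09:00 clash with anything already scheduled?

Aoife: ends Oct 15 10:30 at or before Tariq starts Oct 16 08:30 → clear.
Felix: ends Oct 16 03:30 at or before Tariq starts Oct 16 08:30 → clear.
Marcus: ends Oct 16 08:30 at or before Tariq starts Oct 16 08:30 → clear.
Lucia: starts Oct 16 12:00 at or after Tariq ends Oct 16 09:00 → clear.

No — it doesn't clash with anything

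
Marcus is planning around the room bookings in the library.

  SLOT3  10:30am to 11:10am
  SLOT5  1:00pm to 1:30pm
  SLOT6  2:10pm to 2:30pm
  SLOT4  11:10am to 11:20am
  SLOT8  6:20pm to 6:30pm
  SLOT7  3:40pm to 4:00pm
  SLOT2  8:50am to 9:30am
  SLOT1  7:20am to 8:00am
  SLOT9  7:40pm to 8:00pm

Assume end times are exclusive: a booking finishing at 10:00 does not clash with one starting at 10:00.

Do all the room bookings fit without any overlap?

Yes

Check each pair: they overlap iff neither finishes before the other starts.
Sorted by start: SLOT1, SLOT2, SLOT3, SLOT4, SLOT5, SLOT6, SLOT7, SLOT8, SLOT9.
SLOT2 starts after SLOT1 ends — done with SLOT1.
SLOT3 starts after SLOT2 ends — done with SLOT2.
SLOT4 starts exactly when SLOT3 ends (back-to-back, no overlap) — done with SLOT3.
SLOT5 starts after SLOT4 ends — done with SLOT4.
SLOT6 starts after SLOT5 ends — done with SLOT5.
SLOT7 starts after SLOT6 ends — done with SLOT6.
SLOT8 starts after SLOT7 ends — done with SLOT7.
SLOT9 starts after SLOT8 ends.
Every pair is clear; the schedule has no overlaps.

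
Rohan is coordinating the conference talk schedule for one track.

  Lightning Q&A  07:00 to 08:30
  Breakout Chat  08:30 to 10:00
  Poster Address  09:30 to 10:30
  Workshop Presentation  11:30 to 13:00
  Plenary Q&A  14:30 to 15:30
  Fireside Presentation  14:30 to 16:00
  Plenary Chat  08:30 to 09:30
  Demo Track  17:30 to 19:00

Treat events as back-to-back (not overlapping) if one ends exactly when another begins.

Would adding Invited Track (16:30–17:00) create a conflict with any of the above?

Lightning Q&A: ends 08:30 at or before Invited Track starts 16:30 → clear.
Breakout Chat: ends 10:00 at or before Invited Track starts 16:30 → clear.
Plenary Chat: ends 09:30 at or before Invited Track starts 16:30 → clear.
Poster Address: ends 10:30 at or before Invited Track starts 16:30 → clear.
Workshop Presentation: ends 13:00 at or before Invited Track starts 16:30 → clear.
Plenary Q&A: ends 15:30 at or before Invited Track starts 16:30 → clear.
Fireside Presentation: ends 16:00 at or before Invited Track starts 16:30 → clear.
Demo Track: starts 17:30 at or after Invited Track ends 17:00 → clear.

No — it doesn't clash with anything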